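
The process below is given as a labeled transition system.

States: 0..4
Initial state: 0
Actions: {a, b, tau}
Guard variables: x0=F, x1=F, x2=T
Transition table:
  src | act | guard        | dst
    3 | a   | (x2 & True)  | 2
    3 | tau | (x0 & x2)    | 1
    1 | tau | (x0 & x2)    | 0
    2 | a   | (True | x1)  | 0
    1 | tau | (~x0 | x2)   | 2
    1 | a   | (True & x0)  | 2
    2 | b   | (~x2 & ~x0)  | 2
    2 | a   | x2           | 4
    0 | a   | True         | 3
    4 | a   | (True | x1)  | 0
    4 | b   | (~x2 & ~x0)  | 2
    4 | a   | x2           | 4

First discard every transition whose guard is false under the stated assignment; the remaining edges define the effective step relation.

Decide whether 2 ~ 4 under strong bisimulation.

Answer: BISIMILAR

Analysis:
Bisimulation quotient by refinement:
  round 0: {{0,1,2,3,4}}
  round 1: {{0,2,3,4},{1}}
Fixed point at round 2; 2 class(es).
class of 2: {0,2,3,4}; class of 4: {0,2,3,4}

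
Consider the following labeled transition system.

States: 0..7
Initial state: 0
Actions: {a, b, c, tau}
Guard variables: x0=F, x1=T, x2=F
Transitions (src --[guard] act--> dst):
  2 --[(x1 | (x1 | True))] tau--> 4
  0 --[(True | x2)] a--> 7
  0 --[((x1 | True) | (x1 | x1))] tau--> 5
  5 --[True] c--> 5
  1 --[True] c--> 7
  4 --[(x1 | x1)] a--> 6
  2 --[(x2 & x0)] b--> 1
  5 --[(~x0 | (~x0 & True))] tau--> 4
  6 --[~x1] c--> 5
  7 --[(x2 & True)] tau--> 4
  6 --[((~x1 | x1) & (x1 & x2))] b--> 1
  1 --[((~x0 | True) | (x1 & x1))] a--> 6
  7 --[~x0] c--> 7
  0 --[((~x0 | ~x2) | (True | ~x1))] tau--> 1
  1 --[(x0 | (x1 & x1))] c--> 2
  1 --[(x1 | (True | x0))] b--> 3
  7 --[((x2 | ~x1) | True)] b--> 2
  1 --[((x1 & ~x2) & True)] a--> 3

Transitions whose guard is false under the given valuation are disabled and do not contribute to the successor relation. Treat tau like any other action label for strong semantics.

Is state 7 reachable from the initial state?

After dropping false guards: 14 live edges.
depth 0: {0}
depth 1: {1,5,7}  now seen {0,1,5,7}
depth 2: {2,3,4,6}  now seen {0,1,2,3,4,5,6,7}
Reach set: {0,1,2,3,4,5,6,7}
Path to 7: a

Answer: REACHABLE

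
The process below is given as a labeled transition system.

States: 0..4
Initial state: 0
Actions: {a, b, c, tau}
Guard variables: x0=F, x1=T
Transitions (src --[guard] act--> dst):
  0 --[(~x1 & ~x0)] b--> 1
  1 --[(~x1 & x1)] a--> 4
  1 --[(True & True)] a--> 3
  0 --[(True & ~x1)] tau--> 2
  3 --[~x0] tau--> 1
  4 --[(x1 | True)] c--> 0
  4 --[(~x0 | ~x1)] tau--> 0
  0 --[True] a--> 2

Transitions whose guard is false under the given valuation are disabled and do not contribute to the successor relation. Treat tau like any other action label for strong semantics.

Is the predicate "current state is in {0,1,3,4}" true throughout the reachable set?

Inv-set: {0,1,3,4}
Reachable = {0,2}
  0: safe
  2: outside
reach 2 via a — violates

Answer: INVARIANT VIOLATED at state 2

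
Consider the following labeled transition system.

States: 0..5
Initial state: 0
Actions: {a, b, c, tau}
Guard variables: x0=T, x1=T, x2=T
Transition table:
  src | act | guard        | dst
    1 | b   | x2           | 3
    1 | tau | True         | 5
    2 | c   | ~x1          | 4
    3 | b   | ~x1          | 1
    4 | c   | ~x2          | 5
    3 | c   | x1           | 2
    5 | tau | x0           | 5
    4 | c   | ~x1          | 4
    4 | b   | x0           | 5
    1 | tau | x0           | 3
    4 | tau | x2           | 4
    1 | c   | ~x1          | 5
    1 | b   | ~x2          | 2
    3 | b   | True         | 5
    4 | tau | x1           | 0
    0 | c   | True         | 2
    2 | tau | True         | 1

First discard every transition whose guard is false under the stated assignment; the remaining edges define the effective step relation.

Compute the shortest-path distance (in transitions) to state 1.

Breadth-first toward 1:
  depth 0: {0}
  depth 1: {2}
  depth 2: {1}
first hit 1 at d=2 via c·tau

Answer: 2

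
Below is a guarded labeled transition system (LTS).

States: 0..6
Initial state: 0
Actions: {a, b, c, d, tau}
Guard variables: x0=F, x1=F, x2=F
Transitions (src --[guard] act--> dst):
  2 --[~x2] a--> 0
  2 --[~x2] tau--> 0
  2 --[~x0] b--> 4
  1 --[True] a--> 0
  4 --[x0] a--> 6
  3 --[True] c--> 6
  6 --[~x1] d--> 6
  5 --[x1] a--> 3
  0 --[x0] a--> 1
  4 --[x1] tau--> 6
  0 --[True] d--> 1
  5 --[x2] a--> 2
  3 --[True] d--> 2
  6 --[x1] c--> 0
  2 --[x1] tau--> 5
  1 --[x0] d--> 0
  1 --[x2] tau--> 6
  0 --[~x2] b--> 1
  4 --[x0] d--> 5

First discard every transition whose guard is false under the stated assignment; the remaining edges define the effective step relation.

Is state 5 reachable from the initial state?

9 transition(s) survive guard evaluation.
L0 = {0}
L1 = {1}  total {0,1}
Reach set: {0,1}

Answer: UNREACHABLE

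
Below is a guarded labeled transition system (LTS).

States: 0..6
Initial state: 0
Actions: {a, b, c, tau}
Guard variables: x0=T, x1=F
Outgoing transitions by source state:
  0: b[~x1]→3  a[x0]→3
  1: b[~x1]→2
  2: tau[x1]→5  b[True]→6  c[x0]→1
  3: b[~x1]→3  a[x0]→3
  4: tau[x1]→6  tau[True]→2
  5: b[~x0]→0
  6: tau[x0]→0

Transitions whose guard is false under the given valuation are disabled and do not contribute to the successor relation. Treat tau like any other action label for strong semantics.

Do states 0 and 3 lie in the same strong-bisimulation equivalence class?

Answer: BISIMILAR

Trace:
Refine partition for ~:
  P[0] = {{0,1,2,3,4,5,6}}
  P[1] = {{0,3},{1},{2},{4,6},{5}}
  P[2] = {{0,3},{1},{2},{4},{5},{6}}
stable after 3 split(s): 6 block(s)
class of 0: {0,3}; class of 3: {0,3}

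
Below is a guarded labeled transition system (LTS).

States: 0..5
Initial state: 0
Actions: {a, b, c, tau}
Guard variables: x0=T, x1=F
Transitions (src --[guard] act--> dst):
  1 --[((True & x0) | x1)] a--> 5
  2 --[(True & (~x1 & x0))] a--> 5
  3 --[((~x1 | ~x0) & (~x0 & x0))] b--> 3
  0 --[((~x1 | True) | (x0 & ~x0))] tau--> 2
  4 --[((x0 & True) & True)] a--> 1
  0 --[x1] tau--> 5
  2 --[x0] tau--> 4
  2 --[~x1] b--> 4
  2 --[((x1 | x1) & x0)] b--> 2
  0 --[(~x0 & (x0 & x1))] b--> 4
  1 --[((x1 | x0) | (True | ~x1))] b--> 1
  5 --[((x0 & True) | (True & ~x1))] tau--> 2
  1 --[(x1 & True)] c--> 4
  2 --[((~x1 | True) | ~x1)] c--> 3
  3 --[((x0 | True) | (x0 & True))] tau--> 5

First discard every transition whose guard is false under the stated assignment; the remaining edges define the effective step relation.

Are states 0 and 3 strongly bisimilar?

Refine partition for ~:
  P[0] = {{0,1,2,3,4,5}}
  P[1] = {{0,3,5},{1},{2},{4}}
  P[2] = {{0,5},{1},{2},{3},{4}}
Fixed point at round 3; 5 class(es).
0∈{0,5}, 3∈{3}

Answer: NOT BISIMILAR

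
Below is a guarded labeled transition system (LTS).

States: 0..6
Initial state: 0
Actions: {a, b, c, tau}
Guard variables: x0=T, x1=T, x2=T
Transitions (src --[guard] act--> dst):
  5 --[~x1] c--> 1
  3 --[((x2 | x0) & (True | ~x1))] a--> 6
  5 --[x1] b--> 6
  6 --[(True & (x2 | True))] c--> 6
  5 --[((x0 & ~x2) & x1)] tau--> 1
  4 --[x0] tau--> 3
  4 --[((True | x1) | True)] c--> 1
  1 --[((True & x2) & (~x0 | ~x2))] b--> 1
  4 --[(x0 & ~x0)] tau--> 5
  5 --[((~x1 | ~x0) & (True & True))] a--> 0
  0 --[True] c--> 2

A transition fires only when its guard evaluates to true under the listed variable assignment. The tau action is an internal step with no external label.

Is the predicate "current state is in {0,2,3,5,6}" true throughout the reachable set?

Answer: INVARIANT HOLDS

Analysis:
Allowed set {0,2,3,5,6}
Reachable = {0,2}
  0: ok
  2: ok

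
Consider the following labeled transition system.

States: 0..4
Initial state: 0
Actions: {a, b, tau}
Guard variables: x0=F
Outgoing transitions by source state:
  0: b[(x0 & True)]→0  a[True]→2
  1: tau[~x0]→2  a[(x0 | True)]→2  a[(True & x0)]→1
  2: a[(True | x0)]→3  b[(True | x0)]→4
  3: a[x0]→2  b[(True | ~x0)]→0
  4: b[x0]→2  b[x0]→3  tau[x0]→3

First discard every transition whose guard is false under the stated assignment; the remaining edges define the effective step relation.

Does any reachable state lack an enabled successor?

Reachable = {0,2,3,4}
  0: a→2  [1 exit(s)]
  2: a→3  b→4  [2 exit(s)]
  3: b→0  [1 exit(s)]
  4: ∅  [no exit]
trace reaching 4: a·b

Answer: DEADLOCK at state 4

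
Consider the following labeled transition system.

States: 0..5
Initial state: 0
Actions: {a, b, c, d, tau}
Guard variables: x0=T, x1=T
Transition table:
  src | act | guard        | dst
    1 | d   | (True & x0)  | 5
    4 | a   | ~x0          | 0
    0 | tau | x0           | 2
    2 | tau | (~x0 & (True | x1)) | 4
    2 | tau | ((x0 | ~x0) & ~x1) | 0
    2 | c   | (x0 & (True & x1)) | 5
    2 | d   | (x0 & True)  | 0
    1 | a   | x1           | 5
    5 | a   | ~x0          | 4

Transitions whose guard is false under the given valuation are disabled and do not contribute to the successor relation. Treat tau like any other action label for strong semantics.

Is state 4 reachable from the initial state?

Answer: UNREACHABLE

Working:
After dropping false guards: 5 live edges.
Layer 0: {0}
Layer 1: {2}  cumulative {0,2}
Layer 2: {5}  cumulative {0,2,5}
Reachable = {0,2,5}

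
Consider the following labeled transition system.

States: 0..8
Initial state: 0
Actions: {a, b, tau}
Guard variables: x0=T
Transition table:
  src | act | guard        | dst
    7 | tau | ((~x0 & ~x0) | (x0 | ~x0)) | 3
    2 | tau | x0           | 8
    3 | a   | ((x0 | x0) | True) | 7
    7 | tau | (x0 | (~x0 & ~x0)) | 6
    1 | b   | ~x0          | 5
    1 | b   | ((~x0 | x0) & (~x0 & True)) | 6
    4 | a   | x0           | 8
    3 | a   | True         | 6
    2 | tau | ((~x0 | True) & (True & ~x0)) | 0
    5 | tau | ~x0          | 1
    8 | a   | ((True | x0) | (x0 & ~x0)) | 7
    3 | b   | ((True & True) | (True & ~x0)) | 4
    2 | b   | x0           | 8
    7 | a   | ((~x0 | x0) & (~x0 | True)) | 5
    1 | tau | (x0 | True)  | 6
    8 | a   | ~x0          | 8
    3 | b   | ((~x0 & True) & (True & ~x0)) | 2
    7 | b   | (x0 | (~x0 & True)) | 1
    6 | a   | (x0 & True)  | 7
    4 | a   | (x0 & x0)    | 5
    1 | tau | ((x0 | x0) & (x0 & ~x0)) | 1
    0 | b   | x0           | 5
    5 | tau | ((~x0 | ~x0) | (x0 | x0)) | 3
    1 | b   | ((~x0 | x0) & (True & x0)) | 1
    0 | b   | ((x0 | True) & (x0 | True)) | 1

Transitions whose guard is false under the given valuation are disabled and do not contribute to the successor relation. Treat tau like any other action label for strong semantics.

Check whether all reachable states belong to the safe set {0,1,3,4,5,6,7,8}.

Safe = {0,1,3,4,5,6,7,8}
Reachable = {0,1,3,4,5,6,7,8}
  0: safe
  1: safe
  3: safe
  4: safe
  5: safe
  6: safe
  7: safe
  8: safe

Answer: INVARIANT HOLDS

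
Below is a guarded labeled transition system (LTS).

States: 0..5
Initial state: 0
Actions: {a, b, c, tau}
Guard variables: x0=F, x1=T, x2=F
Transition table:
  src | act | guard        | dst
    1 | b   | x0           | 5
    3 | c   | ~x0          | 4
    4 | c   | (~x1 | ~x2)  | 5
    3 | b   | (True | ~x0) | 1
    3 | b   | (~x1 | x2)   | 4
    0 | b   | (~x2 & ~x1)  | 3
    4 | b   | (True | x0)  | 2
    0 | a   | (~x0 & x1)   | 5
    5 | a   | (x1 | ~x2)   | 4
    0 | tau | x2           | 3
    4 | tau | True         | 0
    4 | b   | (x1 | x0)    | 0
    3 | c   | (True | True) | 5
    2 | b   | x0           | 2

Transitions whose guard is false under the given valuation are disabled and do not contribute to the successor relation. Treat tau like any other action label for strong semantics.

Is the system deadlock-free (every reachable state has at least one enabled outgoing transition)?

R = {0,2,4,5}
  0: a→5  [1 exit(s)]
  2: ∅  [STUCK]
  4: b→0  b→2  c→5  tau→0  [4 exit(s)]
  5: a→4  [1 exit(s)]
witness 2: a·a·b

Answer: DEADLOCK at state 2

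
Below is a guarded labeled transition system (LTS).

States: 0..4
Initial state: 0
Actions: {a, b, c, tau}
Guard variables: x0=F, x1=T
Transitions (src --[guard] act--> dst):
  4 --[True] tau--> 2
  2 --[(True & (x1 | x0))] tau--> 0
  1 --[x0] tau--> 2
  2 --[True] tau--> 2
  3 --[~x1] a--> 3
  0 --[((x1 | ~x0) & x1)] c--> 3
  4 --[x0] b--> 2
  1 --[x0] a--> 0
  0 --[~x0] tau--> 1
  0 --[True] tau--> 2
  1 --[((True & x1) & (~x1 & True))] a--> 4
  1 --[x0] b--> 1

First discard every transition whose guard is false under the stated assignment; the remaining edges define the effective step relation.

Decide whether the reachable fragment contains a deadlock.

Answer: DEADLOCK at state 1

Working:
Reachable = {0,1,2,3}
  0: c→3  tau→1  tau→2  [deg 3]
  1: ∅  [deadlock]
  2: tau→0  tau→2  [deg 2]
  3: ∅  [deadlock]
Path to 1: tau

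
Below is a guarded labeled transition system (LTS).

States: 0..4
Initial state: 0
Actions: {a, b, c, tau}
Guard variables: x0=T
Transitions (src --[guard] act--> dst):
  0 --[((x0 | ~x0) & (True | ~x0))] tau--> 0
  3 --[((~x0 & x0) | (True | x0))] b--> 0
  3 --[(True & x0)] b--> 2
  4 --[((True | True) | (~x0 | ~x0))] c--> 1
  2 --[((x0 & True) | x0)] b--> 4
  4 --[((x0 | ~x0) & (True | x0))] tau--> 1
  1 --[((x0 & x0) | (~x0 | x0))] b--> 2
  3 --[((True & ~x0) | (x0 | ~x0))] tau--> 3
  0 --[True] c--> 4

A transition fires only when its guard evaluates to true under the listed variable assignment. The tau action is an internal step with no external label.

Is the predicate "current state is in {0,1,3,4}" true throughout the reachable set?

Answer: INVARIANT VIOLATED at state 2

Analysis:
Allowed set {0,1,3,4}
R = {0,1,2,4}
  0: ✓
  1: ✓
  2: VIOLATES
  4: ✓
counterexample path to 2: c·c·b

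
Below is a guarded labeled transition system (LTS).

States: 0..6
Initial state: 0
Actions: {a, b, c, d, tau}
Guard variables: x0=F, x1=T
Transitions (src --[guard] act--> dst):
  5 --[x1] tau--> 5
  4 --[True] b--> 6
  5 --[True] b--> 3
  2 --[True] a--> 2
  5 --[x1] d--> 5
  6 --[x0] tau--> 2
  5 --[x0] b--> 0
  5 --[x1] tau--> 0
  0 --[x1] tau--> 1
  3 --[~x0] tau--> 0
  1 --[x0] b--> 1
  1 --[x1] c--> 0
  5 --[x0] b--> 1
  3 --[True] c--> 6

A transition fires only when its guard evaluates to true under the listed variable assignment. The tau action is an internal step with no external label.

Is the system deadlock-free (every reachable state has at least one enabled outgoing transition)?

Answer: DEADLOCK-FREE

Working:
Reachable = {0,1}
  0: tau→1  [1 out]
  1: c→0  [1 out]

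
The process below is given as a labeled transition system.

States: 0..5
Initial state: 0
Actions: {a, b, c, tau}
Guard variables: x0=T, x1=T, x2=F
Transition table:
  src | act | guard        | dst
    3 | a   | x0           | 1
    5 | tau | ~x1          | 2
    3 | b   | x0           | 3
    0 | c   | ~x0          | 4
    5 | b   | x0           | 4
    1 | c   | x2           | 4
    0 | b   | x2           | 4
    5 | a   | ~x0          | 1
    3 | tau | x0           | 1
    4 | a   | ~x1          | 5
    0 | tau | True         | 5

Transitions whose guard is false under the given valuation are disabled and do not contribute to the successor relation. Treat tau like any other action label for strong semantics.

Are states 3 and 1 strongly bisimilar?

Answer: NOT BISIMILAR

Working:
Refine partition for ~:
  π0 = {{0,1,2,3,4,5}}
  π1 = {{0},{1,2,4},{3},{5}}
Fixed point at round 2; 4 class(es).
3∈{3}, 1∈{1,2,4}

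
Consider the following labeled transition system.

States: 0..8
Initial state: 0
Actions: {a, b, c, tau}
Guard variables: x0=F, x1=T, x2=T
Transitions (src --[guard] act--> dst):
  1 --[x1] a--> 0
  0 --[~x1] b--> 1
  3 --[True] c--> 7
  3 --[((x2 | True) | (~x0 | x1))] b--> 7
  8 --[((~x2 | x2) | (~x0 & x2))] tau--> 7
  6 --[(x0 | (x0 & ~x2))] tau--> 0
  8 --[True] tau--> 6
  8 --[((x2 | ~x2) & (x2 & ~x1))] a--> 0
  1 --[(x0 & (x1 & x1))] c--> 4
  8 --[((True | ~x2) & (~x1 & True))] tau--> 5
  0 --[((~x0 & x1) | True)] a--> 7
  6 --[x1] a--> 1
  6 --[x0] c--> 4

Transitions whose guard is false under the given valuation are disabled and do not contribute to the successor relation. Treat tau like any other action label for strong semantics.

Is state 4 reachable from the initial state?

After dropping false guards: 7 live edges.
depth 0: {0}
depth 1: {7}  total {0,7}
Reachable = {0,7}

Answer: UNREACHABLE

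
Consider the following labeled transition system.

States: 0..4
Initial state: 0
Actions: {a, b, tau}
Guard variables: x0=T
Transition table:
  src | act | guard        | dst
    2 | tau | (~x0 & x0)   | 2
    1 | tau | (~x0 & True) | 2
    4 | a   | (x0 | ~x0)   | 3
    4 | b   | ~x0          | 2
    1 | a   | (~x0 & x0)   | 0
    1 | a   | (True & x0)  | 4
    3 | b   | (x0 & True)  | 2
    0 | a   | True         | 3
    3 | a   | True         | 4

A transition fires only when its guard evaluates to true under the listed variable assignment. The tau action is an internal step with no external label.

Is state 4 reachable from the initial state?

Answer: REACHABLE

Trace:
5 transition(s) survive guard evaluation.
L0 = {0}
L1 = {3}  total {0,3}
L2 = {2,4}  total {0,2,3,4}
R = {0,2,3,4}
Path to 4: a·a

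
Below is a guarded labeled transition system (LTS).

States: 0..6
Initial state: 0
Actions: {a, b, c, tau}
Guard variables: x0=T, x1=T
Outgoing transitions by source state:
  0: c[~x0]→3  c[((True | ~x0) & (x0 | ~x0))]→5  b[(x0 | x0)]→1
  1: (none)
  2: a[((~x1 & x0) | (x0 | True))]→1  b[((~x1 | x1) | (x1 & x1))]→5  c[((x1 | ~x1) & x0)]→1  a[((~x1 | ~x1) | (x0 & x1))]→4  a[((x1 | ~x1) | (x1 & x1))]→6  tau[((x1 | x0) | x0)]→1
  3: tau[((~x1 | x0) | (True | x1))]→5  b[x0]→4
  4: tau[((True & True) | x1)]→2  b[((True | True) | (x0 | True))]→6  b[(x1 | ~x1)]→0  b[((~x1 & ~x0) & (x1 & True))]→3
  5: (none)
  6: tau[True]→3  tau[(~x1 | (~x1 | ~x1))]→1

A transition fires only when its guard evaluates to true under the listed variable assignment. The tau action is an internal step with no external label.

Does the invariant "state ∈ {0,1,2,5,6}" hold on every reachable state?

Answer: INVARIANT HOLDS

Working:
Safe = {0,1,2,5,6}
Reachable = {0,1,5}
  0: ok
  1: ok
  5: ok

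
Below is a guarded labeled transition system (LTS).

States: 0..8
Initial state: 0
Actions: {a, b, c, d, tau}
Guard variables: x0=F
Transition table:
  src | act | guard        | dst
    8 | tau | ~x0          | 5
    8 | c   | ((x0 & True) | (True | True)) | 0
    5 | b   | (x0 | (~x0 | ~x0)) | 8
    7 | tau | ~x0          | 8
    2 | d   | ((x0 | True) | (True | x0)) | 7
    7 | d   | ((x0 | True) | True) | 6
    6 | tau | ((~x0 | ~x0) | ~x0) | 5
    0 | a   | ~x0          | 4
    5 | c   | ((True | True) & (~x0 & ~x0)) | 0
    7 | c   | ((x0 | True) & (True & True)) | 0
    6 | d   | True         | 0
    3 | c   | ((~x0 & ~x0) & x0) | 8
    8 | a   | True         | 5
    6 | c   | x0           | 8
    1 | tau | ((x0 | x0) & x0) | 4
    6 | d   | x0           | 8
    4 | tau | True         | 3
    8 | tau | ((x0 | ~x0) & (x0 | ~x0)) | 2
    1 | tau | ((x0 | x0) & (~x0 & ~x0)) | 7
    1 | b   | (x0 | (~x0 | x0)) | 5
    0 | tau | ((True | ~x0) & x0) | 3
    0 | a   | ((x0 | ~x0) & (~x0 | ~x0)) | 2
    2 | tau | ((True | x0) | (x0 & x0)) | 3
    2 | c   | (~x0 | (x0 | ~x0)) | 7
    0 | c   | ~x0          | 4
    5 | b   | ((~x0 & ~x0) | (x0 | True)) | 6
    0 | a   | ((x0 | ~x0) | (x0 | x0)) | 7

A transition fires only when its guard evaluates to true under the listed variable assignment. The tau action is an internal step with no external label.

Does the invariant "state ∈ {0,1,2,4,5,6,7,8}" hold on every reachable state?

Answer: INVARIANT VIOLATED at state 3

Working:
Inv-set: {0,1,2,4,5,6,7,8}
Reachable = {0,2,3,4,5,6,7,8}
  0: ok
  2: ok
  3: VIOLATES
  4: ok
  5: ok
  6: ok
  7: ok
  8: ok
counterexample path to 3: a·tau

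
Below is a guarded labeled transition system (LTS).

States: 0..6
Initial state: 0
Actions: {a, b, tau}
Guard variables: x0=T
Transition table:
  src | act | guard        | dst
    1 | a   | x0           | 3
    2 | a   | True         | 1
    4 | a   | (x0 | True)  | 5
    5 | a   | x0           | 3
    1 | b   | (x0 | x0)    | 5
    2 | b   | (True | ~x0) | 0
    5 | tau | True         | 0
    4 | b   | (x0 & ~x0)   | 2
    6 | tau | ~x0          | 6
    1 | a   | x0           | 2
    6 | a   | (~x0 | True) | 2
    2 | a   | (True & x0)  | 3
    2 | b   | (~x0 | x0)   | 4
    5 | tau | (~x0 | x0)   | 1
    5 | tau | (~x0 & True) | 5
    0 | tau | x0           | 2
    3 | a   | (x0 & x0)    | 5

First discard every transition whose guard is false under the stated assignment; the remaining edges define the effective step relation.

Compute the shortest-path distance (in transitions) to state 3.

Answer: 2

Working:
BFS to 3:
  depth 0: {0}
  depth 1: {2}
  depth 2: {1,3,4}
first hit 3 at d=2 via tau·a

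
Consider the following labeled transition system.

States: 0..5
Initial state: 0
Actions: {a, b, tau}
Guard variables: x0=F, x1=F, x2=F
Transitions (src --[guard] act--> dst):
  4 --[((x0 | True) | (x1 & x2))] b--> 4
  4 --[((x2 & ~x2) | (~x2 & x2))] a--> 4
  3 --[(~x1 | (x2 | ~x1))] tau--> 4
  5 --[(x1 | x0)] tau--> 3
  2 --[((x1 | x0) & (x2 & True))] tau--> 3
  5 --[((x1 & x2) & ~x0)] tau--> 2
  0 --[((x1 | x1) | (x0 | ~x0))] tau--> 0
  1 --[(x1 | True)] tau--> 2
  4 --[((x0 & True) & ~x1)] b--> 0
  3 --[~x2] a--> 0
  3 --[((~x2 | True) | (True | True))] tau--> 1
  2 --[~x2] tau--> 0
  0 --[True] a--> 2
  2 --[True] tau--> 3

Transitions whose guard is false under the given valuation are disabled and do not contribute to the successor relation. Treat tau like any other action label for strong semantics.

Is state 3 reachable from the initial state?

9 transition(s) survive guard evaluation.
L0 = {0}
L1 = {2}  total {0,2}
L2 = {3}  total {0,2,3}
L3 = {1,4}  total {0,1,2,3,4}
Reachable = {0,1,2,3,4}
witness 3: a·tau

Answer: REACHABLE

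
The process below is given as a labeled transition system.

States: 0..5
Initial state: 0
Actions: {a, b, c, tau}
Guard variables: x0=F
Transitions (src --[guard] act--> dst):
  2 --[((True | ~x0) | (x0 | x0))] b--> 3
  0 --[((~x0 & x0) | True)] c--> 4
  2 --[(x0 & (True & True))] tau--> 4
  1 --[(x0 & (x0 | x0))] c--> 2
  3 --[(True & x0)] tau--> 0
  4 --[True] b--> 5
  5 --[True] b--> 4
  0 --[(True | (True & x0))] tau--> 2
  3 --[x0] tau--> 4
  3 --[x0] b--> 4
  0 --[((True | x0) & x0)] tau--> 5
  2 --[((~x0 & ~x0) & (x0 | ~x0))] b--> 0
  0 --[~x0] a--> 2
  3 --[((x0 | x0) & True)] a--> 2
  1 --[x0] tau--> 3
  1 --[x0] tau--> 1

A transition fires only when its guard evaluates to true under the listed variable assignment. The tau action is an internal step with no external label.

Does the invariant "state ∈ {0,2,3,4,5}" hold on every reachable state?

Answer: INVARIANT HOLDS

Trace:
Safe = {0,2,3,4,5}
Reach set: {0,2,3,4,5}
  0: ✓
  2: ✓
  3: ✓
  4: ✓
  5: ✓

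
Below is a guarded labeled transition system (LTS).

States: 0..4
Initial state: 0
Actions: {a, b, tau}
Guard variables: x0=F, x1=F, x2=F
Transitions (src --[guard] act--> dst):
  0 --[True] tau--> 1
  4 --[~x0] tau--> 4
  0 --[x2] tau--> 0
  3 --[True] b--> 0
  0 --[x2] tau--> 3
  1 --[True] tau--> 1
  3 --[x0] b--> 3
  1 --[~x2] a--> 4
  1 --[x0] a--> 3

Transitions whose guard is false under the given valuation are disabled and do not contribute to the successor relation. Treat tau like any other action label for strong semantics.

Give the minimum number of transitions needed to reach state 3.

BFS to 3:
  L0 = {0}
  L1 = {1}
  L2 = {4}
3 never appears.

Answer: UNREACHABLE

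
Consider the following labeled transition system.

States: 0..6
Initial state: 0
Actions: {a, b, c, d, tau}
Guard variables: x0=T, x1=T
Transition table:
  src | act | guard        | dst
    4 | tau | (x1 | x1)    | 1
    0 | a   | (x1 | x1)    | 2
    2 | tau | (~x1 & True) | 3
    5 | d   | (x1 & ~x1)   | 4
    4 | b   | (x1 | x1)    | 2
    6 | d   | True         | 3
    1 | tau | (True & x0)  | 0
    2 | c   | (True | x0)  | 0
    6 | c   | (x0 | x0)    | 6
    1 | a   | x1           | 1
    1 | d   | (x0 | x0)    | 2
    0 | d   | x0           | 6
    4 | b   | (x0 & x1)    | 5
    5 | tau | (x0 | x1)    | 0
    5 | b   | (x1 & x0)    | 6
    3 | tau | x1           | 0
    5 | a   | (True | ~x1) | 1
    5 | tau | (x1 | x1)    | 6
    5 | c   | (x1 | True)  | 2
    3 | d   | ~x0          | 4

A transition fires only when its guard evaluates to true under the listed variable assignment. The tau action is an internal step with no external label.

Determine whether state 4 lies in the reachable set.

Answer: UNREACHABLE

Working:
17 transition(s) survive guard evaluation.
Layer 0: {0}
Layer 1: {2,6}  now seen {0,2,6}
Layer 2: {3}  now seen {0,2,3,6}
Reach set: {0,2,3,6}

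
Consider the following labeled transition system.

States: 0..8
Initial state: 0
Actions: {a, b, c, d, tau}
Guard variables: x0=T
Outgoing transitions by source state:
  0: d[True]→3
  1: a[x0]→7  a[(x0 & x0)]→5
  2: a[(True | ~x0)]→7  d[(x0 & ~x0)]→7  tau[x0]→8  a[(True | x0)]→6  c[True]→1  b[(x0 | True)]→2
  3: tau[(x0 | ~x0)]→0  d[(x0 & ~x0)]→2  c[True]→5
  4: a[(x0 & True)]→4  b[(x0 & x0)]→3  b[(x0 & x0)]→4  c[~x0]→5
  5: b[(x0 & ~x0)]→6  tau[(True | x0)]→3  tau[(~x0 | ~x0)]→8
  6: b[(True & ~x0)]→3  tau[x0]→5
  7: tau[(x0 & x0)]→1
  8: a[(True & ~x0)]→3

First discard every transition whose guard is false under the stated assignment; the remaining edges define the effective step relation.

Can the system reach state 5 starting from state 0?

After dropping false guards: 16 live edges.
depth 0: {0}
depth 1: {3}  now seen {0,3}
depth 2: {5}  now seen {0,3,5}
Reach set: {0,3,5}
Path to 5: d·c

Answer: REACHABLE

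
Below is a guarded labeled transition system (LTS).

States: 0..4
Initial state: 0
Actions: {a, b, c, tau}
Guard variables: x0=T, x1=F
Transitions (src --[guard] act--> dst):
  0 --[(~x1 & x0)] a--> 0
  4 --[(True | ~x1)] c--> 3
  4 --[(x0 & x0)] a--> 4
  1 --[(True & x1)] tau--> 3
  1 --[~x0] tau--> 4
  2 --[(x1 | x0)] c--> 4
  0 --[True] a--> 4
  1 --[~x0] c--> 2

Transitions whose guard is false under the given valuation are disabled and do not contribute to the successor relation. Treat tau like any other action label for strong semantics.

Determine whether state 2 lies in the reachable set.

Answer: UNREACHABLE

Working:
After dropping false guards: 5 live edges.
Layer 0: {0}
Layer 1: {4}  total {0,4}
Layer 2: {3}  total {0,3,4}
Reachable = {0,3,4}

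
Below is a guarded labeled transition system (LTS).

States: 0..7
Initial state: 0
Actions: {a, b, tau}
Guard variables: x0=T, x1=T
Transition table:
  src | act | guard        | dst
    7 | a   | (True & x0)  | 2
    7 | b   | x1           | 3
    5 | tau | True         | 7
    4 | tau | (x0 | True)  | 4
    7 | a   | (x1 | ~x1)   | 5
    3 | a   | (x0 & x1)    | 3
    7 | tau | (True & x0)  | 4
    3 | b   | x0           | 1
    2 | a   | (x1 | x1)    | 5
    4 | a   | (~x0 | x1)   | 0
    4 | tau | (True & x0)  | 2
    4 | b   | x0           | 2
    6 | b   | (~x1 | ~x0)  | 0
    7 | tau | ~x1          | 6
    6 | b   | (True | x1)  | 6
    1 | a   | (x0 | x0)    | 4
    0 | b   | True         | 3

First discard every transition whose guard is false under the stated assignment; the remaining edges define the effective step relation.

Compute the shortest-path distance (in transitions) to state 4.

BFS to 4:
  Layer 0: {0}
  Layer 1: {3}
  Layer 2: {1}
  Layer 3: {4}
4 enters at depth 3; path b·b·a

Answer: 3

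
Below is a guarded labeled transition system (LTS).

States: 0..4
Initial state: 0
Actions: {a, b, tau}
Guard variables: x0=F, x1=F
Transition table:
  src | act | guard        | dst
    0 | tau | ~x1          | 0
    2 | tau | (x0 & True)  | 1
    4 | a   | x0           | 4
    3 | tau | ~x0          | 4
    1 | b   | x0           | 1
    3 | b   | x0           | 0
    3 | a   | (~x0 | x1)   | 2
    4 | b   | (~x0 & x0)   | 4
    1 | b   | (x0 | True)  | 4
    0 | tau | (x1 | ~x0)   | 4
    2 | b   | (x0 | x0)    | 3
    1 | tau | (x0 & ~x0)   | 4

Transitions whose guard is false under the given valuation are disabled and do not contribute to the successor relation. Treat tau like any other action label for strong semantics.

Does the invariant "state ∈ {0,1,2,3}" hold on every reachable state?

Inv-set: {0,1,2,3}
R = {0,4}
  0: ok
  4: VIOLATES
witness against invariant: tau → 4

Answer: INVARIANT VIOLATED at state 4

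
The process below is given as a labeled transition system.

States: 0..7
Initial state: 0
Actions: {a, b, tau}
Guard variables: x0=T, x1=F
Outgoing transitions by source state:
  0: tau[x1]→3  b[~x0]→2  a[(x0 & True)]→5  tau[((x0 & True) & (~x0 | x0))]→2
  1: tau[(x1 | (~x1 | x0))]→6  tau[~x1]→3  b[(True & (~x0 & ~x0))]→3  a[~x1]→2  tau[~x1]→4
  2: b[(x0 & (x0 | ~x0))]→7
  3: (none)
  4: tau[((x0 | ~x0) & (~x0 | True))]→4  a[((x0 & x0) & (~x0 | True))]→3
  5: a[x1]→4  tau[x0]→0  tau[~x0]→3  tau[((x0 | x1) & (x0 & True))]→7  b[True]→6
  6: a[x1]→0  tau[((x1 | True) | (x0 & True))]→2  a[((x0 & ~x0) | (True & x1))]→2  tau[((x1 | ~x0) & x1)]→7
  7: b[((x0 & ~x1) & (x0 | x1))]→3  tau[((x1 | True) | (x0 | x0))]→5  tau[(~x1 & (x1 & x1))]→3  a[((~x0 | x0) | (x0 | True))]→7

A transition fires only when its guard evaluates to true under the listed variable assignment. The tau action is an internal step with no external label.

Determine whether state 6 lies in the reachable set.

16 transition(s) survive guard evaluation.
depth 0: {0}
depth 1: {2,5}  total {0,2,5}
depth 2: {6,7}  total {0,2,5,6,7}
depth 3: {3}  total {0,2,3,5,6,7}
Reach set: {0,2,3,5,6,7}
Path to 6: a·b

Answer: REACHABLE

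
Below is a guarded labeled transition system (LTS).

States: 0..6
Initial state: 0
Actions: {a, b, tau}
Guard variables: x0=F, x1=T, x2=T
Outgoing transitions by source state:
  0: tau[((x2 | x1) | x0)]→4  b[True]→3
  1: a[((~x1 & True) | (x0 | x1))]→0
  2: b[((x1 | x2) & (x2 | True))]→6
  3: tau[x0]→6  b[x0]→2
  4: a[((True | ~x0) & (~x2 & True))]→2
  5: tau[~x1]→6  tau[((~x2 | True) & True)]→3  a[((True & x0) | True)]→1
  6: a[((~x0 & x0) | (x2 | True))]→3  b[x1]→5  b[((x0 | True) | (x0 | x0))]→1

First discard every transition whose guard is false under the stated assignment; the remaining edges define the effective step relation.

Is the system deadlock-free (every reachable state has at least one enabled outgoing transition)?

Answer: DEADLOCK at state 3

Analysis:
Reachable = {0,3,4}
  0: b→3  tau→4  [deg 2]
  3: ∅  [STUCK]
  4: ∅  [STUCK]
trace reaching 3: b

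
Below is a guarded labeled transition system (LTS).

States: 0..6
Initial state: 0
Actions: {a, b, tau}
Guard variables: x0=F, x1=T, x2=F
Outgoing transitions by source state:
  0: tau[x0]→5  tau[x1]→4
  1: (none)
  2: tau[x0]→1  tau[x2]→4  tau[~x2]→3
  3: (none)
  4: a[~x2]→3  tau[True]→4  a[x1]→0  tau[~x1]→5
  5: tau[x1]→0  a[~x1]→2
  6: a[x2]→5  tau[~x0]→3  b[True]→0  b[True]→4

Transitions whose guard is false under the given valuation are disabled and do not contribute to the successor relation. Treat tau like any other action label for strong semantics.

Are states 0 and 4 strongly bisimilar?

Refine partition for ~:
  round 0: {{0,1,2,3,4,5,6}}
  round 1: {{0,2,5},{1,3},{4},{6}}
  round 2: {{0},{1,3},{2},{4},{5},{6}}
Fixed point at round 3; 6 class(es).
class of 0: {0}; class of 4: {4}

Answer: NOT BISIMILAR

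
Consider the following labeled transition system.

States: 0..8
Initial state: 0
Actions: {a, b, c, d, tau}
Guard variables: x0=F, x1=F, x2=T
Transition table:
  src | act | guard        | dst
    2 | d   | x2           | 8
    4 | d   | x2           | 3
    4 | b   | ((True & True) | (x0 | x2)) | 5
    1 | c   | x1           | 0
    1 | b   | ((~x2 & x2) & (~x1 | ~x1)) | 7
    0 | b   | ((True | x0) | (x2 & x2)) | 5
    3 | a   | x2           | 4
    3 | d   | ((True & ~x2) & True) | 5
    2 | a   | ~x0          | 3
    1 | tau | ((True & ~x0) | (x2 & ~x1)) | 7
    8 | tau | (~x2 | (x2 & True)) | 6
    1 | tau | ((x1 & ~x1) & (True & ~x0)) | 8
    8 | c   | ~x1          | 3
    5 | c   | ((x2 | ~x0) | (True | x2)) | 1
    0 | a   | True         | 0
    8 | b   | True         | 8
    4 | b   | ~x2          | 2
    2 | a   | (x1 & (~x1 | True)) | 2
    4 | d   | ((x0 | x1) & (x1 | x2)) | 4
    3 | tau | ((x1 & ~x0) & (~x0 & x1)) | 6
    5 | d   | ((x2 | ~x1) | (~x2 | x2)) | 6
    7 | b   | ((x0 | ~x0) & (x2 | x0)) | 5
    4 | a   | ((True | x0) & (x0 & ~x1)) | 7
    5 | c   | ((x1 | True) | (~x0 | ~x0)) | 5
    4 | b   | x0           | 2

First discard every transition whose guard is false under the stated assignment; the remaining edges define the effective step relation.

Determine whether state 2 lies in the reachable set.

After dropping false guards: 15 live edges.
L0 = {0}
L1 = {5}  now seen {0,5}
L2 = {1,6}  now seen {0,1,5,6}
L3 = {7}  now seen {0,1,5,6,7}
Reachable = {0,1,5,6,7}

Answer: UNREACHABLE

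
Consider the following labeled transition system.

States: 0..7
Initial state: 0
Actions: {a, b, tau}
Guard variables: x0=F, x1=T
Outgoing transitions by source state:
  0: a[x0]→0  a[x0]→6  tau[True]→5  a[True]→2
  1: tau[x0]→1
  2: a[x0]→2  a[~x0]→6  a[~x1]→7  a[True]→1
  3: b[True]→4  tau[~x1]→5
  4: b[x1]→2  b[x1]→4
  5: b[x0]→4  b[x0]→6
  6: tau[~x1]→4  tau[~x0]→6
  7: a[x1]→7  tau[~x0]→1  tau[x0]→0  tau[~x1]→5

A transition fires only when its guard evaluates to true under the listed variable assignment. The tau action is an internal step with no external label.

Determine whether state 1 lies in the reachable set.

Answer: REACHABLE

Trace:
After dropping false guards: 10 live edges.
Layer 0: {0}
Layer 1: {2,5}  cumulative {0,2,5}
Layer 2: {1,6}  cumulative {0,1,2,5,6}
Reach set: {0,1,2,5,6}
trace reaching 1: a·a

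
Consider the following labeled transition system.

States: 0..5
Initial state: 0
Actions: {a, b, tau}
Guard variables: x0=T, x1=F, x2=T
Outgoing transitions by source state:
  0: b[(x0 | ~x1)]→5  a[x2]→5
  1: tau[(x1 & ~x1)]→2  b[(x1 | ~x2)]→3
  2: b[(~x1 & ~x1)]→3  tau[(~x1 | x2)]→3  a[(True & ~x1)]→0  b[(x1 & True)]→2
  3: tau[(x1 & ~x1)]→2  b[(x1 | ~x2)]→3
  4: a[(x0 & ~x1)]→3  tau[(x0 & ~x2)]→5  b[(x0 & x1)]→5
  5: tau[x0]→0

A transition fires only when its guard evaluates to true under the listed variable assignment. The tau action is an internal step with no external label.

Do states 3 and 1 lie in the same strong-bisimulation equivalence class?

Answer: BISIMILAR

Trace:
Bisimulation quotient by refinement:
  P[0] = {{0,1,2,3,4,5}}
  P[1] = {{0},{1,3},{2},{4},{5}}
stable after 2 split(s): 5 block(s)
3∈{1,3}, 1∈{1,3}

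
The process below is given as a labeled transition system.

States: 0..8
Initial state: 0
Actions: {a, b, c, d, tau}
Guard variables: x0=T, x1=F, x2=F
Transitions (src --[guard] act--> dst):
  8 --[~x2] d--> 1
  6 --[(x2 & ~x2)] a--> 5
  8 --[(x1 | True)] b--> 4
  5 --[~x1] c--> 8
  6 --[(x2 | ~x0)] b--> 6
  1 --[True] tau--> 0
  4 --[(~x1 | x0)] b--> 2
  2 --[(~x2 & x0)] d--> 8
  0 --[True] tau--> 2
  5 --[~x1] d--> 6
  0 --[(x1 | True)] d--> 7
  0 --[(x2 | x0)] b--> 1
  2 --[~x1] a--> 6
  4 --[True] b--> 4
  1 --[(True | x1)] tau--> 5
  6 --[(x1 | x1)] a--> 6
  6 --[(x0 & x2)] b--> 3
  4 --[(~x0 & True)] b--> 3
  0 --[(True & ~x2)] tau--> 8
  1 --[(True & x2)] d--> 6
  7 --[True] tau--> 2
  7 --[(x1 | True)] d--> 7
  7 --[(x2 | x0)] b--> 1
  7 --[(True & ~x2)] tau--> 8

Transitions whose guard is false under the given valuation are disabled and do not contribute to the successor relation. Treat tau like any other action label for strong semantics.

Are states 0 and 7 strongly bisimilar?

Answer: BISIMILAR

Trace:
Compute ~ classes (split until stable):
  π0 = {{0,1,2,3,4,5,6,7,8}}
  π1 = {{0,7},{1},{2},{3,6},{4},{5},{8}}
Fixed point at round 2; 7 class(es).
class of 0: {0,7}; class of 7: {0,7}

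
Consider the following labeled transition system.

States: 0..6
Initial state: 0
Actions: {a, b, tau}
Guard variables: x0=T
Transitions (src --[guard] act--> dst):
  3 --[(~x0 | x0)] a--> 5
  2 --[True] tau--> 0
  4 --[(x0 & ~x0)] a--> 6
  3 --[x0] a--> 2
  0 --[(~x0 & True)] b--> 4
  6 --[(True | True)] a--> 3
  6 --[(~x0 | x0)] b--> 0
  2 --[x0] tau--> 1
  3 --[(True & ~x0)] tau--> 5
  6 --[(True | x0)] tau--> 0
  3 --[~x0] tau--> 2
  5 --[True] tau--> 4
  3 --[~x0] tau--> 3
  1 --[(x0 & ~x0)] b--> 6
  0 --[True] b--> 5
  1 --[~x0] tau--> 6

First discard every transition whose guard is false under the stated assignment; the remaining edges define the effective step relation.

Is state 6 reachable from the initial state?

Guard filter leaves 9 enabled edge(s).
depth 0: {0}
depth 1: {5}  total {0,5}
depth 2: {4}  total {0,4,5}
Reach set: {0,4,5}

Answer: UNREACHABLE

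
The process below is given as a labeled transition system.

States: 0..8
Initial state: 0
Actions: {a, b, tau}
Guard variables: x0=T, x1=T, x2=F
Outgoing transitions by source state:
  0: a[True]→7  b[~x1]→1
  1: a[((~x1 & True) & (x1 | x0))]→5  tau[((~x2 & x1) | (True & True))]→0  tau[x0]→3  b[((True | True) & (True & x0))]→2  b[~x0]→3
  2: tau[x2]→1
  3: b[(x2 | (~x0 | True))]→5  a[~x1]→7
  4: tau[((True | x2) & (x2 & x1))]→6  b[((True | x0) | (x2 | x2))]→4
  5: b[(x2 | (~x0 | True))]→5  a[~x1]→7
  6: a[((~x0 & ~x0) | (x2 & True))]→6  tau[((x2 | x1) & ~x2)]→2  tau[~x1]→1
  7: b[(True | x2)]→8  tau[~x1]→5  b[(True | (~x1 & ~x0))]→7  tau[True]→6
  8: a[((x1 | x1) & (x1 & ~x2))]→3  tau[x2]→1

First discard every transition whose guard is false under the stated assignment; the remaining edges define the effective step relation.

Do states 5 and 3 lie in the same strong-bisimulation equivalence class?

Answer: BISIMILAR

Working:
Refine partition for ~:
  π0 = {{0,1,2,3,4,5,6,7,8}}
  π1 = {{0,8},{1,7},{2},{3,4,5},{6}}
  π2 = {{0},{1},{2},{3,4,5},{6},{7},{8}}
7 equivalence class(es) (converged in 3)
5∈{3,4,5}, 3∈{3,4,5}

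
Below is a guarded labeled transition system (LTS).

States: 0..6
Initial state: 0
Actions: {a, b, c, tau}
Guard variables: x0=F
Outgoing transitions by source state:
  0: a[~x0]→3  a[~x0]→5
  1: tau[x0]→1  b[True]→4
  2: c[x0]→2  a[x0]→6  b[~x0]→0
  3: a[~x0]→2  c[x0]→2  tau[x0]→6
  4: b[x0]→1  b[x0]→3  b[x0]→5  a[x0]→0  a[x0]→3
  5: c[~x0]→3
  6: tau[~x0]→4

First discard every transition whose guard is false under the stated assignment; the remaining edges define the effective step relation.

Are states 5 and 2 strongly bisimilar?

Refine partition for ~:
  round 0: {{0,1,2,3,4,5,6}}
  round 1: {{0,3},{1,2},{4},{5},{6}}
  round 2: {{0},{1},{2},{3},{4},{5},{6}}
Fixed point at round 3; 7 class(es).
class of 5: {5}; class of 2: {2}

Answer: NOT BISIMILAR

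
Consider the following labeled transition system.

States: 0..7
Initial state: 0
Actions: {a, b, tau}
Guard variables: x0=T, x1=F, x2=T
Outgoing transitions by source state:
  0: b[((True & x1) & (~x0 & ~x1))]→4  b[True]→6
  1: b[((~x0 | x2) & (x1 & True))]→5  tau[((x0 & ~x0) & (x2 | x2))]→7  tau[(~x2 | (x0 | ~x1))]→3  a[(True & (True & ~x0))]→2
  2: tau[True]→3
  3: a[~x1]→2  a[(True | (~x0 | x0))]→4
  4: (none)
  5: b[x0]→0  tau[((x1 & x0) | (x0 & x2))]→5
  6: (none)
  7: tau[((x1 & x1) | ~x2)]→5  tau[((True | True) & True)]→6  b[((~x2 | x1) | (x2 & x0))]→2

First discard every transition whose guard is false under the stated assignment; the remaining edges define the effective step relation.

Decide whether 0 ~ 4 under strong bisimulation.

Refine partition for ~:
  π0 = {{0,1,2,3,4,5,6,7}}
  π1 = {{0},{1,2},{3},{4,6},{5,7}}
  π2 = {{0},{1,2},{3},{4,6},{5},{7}}
stable after 3 split(s): 6 block(s)
class of 0: {0}; class of 4: {4,6}

Answer: NOT BISIMILAR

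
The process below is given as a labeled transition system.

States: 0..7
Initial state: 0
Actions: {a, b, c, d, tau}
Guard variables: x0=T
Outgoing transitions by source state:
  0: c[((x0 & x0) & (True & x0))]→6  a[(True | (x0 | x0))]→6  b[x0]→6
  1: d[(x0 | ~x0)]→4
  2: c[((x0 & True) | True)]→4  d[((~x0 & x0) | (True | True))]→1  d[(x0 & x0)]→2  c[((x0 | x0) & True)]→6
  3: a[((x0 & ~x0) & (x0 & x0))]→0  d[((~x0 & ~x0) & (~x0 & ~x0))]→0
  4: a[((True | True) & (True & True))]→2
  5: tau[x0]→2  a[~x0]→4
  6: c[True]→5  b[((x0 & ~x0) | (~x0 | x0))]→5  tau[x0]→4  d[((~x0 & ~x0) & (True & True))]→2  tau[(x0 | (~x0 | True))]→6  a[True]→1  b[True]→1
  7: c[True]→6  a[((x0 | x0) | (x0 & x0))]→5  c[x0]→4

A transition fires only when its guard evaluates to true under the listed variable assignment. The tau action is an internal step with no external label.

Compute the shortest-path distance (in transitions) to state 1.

BFS to 1:
  Layer 0: {0}
  Layer 1: {6}
  Layer 2: {1,4,5}
1 enters at depth 2; path a·a

Answer: 2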